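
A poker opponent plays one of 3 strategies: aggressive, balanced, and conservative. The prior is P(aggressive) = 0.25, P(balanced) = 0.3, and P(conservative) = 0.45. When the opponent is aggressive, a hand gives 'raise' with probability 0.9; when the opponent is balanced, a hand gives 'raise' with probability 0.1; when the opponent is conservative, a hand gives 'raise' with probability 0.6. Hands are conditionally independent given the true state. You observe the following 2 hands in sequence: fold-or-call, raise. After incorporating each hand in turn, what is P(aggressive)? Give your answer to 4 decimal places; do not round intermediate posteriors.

0.1429

After 'fold-or-call': normaliser = 0.1·0.2500 + 0.9·0.3000 + 0.4·0.4500; P(aggressive) ≈ 0.0526, P(balanced) ≈ 0.5684, P(conservative) ≈ 0.3789
After 'raise': normaliser = 0.9·0.0526 + 0.1·0.5684 + 0.6·0.3789; P(aggressive) ≈ 0.1429, P(balanced) ≈ 0.1714, P(conservative) ≈ 0.6857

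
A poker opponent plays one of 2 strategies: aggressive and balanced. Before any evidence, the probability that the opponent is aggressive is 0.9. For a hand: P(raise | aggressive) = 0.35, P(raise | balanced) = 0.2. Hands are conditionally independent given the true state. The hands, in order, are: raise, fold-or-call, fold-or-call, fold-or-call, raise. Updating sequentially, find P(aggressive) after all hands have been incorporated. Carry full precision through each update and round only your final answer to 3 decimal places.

0.937

After 'raise': P(aggressive) = 0.35·0.9000 / (0.35·0.9000 + 0.2·0.1000) ≈ 0.9403
After 'fold-or-call': P(aggressive) = 0.65·0.9403 / (0.65·0.9403 + 0.8·0.0597) ≈ 0.9275
After 'fold-or-call': P(aggressive) = 0.65·0.9275 / (0.65·0.9275 + 0.8·0.0725) ≈ 0.9123
After 'fold-or-call': P(aggressive) = 0.65·0.9123 / (0.65·0.9123 + 0.8·0.0877) ≈ 0.8942
After 'raise': P(aggressive) = 0.35·0.8942 / (0.35·0.8942 + 0.2·0.1058) ≈ 0.9366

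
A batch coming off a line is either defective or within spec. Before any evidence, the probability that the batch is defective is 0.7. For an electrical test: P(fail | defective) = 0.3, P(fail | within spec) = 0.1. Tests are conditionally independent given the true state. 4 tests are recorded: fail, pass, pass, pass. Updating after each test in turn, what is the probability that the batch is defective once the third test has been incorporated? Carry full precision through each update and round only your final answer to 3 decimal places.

0.809

After 'fail': P(defective) = 0.3·0.7000 / (0.3·0.7000 + 0.1·0.3000) ≈ 0.8750
After 'pass': P(defective) = 0.7·0.8750 / (0.7·0.8750 + 0.9·0.1250) ≈ 0.8448
After 'pass': P(defective) = 0.7·0.8448 / (0.7·0.8448 + 0.9·0.1552) ≈ 0.8090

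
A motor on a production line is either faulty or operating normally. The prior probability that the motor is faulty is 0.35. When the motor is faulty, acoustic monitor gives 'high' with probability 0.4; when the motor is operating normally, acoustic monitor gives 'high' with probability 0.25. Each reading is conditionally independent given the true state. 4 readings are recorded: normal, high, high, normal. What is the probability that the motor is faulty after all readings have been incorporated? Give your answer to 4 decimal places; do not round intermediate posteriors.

0.4687

Apply Bayes' rule sequentially, carrying P(faulty) forward.
After 'normal': P(faulty) = 0.6·0.3500 / (0.6·0.3500 + 0.75·0.6500) ≈ 0.3011
After 'high': P(faulty) = 0.4·0.3011 / (0.4·0.3011 + 0.25·0.6989) ≈ 0.4080
After 'high': P(faulty) = 0.4·0.4080 / (0.4·0.4080 + 0.25·0.5920) ≈ 0.5244
After 'normal': P(faulty) = 0.6·0.5244 / (0.6·0.5244 + 0.75·0.4756) ≈ 0.4687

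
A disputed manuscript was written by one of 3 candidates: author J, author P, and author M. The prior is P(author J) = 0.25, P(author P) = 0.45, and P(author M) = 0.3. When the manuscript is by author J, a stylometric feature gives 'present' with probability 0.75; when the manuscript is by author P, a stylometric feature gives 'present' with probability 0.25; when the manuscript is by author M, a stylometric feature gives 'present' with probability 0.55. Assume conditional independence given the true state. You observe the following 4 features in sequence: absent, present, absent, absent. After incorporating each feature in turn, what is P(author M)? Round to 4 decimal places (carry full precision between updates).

After 'absent': normaliser = 0.25·0.2500 + 0.75·0.4500 + 0.45·0.3000; P(author J) ≈ 0.1168, P(author P) ≈ 0.6308, P(author M) ≈ 0.2523
After 'present': normaliser = 0.75·0.1168 + 0.25·0.6308 + 0.55·0.2523; P(author J) ≈ 0.2281, P(author P) ≈ 0.4106, P(author M) ≈ 0.3613
After 'absent': normaliser = 0.25·0.2281 + 0.75·0.4106 + 0.45·0.3613; P(author J) ≈ 0.1081, P(author P) ≈ 0.5837, P(author M) ≈ 0.3082
After 'absent': normaliser = 0.25·0.1081 + 0.75·0.5837 + 0.45·0.3082; P(author J) ≈ 0.0448, P(author P) ≈ 0.7254, P(author M) ≈ 0.2298

0.2298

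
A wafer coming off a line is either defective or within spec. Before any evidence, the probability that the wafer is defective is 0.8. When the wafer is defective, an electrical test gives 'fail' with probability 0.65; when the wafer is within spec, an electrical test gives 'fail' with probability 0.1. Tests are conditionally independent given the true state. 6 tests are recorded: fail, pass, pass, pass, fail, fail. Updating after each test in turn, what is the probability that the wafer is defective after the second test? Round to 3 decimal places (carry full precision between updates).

0.910

After 'fail': P(defective) = 0.65·0.8000 / (0.65·0.8000 + 0.1·0.2000) ≈ 0.9630
After 'pass': P(defective) = 0.35·0.9630 / (0.35·0.9630 + 0.9·0.0370) ≈ 0.9100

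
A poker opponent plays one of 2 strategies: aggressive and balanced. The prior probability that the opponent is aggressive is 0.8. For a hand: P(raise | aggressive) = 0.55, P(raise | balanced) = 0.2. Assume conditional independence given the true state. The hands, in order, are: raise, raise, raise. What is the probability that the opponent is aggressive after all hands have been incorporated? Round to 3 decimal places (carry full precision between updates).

0.988

After 'raise': P(aggressive) = 0.55·0.8000 / (0.55·0.8000 + 0.2·0.2000) ≈ 0.9167
After 'raise': P(aggressive) = 0.55·0.9167 / (0.55·0.9167 + 0.2·0.0833) ≈ 0.9680
After 'raise': P(aggressive) = 0.55·0.9680 / (0.55·0.9680 + 0.2·0.0320) ≈ 0.9881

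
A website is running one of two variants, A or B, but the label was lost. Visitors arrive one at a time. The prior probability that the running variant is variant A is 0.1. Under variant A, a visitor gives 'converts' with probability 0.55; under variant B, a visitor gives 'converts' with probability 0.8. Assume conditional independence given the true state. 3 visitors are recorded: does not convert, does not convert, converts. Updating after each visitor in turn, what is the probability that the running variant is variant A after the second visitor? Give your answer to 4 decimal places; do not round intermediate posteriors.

Each posterior becomes the prior for the next update.
After 'does not convert': P(A) = 0.45·0.1000 / (0.45·0.1000 + 0.2·0.9000) ≈ 0.2000
After 'does not convert': P(A) = 0.45·0.2000 / (0.45·0.2000 + 0.2·0.8000) ≈ 0.3600

0.3600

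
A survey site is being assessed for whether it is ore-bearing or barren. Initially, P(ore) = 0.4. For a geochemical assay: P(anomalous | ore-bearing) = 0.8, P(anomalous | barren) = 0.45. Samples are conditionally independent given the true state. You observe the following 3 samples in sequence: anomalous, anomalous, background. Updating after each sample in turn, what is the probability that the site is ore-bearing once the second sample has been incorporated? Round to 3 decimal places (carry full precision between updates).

0.678

After 'anomalous': P(ore) = 0.8·0.4000 / (0.8·0.4000 + 0.45·0.6000) ≈ 0.5424
After 'anomalous': P(ore) = 0.8·0.5424 / (0.8·0.5424 + 0.45·0.4576) ≈ 0.6781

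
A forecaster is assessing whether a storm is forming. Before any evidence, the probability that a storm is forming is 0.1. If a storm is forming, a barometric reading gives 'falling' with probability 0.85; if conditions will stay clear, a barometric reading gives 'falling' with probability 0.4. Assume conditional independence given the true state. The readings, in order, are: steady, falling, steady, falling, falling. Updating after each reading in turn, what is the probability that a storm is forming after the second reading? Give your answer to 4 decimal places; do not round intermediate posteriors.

After 'steady': P(storm) = 0.15·0.1000 / (0.15·0.1000 + 0.6·0.9000) ≈ 0.0270
After 'falling': P(storm) = 0.85·0.0270 / (0.85·0.0270 + 0.4·0.9730) ≈ 0.0557

0.0557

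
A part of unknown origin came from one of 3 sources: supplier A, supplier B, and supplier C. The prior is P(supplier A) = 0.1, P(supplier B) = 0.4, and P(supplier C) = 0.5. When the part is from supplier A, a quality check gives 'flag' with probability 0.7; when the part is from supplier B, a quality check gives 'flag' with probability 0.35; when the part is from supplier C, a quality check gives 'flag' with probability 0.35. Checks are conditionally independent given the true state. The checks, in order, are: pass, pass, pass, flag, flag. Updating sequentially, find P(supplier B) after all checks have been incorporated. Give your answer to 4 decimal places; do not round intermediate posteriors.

After 'pass': normaliser = 0.3·0.1000 + 0.65·0.4000 + 0.65·0.5000; P(supplier A) ≈ 0.0488, P(supplier B) ≈ 0.4228, P(supplier C) ≈ 0.5285
After 'pass': normaliser = 0.3·0.0488 + 0.65·0.4228 + 0.65·0.5285; P(supplier A) ≈ 0.0231, P(supplier B) ≈ 0.4342, P(supplier C) ≈ 0.5427
After 'pass': normaliser = 0.3·0.0231 + 0.65·0.4342 + 0.65·0.5427; P(supplier A) ≈ 0.0108, P(supplier B) ≈ 0.4396, P(supplier C) ≈ 0.5496
After 'flag': normaliser = 0.7·0.0108 + 0.35·0.4396 + 0.35·0.5496; P(supplier A) ≈ 0.0214, P(supplier B) ≈ 0.4349, P(supplier C) ≈ 0.5437
After 'flag': normaliser = 0.7·0.0214 + 0.35·0.4349 + 0.35·0.5437; P(supplier A) ≈ 0.0419, P(supplier B) ≈ 0.4258, P(supplier C) ≈ 0.5323

0.4258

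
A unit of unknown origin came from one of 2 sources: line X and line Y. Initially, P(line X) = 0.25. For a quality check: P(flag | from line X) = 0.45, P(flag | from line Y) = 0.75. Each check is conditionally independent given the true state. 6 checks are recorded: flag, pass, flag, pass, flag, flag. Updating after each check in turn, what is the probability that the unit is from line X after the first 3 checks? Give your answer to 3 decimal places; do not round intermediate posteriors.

After 'flag': P(line X) = 0.45·0.2500 / (0.45·0.2500 + 0.75·0.7500) ≈ 0.1667
After 'pass': P(line X) = 0.55·0.1667 / (0.55·0.1667 + 0.25·0.8333) ≈ 0.3056
After 'flag': P(line X) = 0.45·0.3056 / (0.45·0.3056 + 0.75·0.6944) ≈ 0.2089

0.209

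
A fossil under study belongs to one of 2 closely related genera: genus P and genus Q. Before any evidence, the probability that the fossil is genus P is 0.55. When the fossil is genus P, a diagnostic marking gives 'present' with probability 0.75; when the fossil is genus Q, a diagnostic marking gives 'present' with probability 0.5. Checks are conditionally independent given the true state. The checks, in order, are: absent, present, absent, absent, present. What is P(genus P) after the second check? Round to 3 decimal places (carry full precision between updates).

After 'absent': P(genus P) = 0.25·0.5500 / (0.25·0.5500 + 0.5·0.4500) ≈ 0.3793
After 'present': P(genus P) = 0.75·0.3793 / (0.75·0.3793 + 0.5·0.6207) ≈ 0.4783

0.478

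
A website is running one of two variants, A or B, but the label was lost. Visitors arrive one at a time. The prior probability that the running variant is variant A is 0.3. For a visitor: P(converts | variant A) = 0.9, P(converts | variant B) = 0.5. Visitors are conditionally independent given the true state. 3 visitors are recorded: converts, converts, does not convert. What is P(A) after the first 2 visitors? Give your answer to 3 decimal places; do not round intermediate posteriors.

0.581

After 'converts': P(A) = 0.9·0.3000 / (0.9·0.3000 + 0.5·0.7000) ≈ 0.4355
After 'converts': P(A) = 0.9·0.4355 / (0.9·0.4355 + 0.5·0.5645) ≈ 0.5813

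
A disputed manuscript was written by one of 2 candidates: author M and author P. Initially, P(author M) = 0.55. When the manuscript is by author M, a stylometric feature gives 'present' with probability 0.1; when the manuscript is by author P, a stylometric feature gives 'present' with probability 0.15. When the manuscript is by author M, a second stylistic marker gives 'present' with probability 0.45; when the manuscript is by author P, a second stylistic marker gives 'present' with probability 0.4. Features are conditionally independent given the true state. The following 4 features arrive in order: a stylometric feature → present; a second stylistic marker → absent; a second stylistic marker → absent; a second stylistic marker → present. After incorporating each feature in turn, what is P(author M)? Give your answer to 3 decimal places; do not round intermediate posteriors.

Apply Bayes' rule sequentially, carrying P(author M) forward.
After a stylometric feature='present': P(author M) = 0.1·0.5500 / (0.1·0.5500 + 0.15·0.4500) ≈ 0.4490
After a second stylistic marker='absent': P(author M) = 0.55·0.4490 / (0.55·0.4490 + 0.6·0.5510) ≈ 0.4276
After a second stylistic marker='absent': P(author M) = 0.55·0.4276 / (0.55·0.4276 + 0.6·0.5724) ≈ 0.4064
After a second stylistic marker='present': P(author M) = 0.45·0.4064 / (0.45·0.4064 + 0.4·0.5936) ≈ 0.4351

0.435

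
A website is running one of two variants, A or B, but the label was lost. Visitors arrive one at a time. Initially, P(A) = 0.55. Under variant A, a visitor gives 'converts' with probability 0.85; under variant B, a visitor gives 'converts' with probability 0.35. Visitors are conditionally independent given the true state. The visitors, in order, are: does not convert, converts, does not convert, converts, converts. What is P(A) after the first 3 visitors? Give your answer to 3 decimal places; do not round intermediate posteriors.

Each posterior becomes the prior for the next update.
After 'does not convert': P(A) = 0.15·0.5500 / (0.15·0.5500 + 0.65·0.4500) ≈ 0.2200
After 'converts': P(A) = 0.85·0.2200 / (0.85·0.2200 + 0.35·0.7800) ≈ 0.4065
After 'does not convert': P(A) = 0.15·0.4065 / (0.15·0.4065 + 0.65·0.5935) ≈ 0.1365

0.136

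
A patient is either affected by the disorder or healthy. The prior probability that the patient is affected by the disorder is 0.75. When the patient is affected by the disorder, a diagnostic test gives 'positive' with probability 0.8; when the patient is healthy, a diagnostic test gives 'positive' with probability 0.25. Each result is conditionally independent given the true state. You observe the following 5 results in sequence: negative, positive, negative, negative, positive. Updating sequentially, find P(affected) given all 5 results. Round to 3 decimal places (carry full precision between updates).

After 'negative': P(affected) = 0.2·0.7500 / (0.2·0.7500 + 0.75·0.2500) ≈ 0.4444
After 'positive': P(affected) = 0.8·0.4444 / (0.8·0.4444 + 0.25·0.5556) ≈ 0.7191
After 'negative': P(affected) = 0.2·0.7191 / (0.2·0.7191 + 0.75·0.2809) ≈ 0.4057
After 'negative': P(affected) = 0.2·0.4057 / (0.2·0.4057 + 0.75·0.5943) ≈ 0.1540
After 'positive': P(affected) = 0.8·0.1540 / (0.8·0.1540 + 0.25·0.8460) ≈ 0.3681

0.368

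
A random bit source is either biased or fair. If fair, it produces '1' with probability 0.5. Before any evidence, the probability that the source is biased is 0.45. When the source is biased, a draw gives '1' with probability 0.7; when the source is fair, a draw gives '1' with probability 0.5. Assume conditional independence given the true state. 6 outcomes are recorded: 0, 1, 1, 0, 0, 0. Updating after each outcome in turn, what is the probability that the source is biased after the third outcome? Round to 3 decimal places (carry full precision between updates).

0.490

After '0': P(biased) = 0.3·0.4500 / (0.3·0.4500 + 0.5·0.5500) ≈ 0.3293
After '1': P(biased) = 0.7·0.3293 / (0.7·0.3293 + 0.5·0.6707) ≈ 0.4073
After '1': P(biased) = 0.7·0.4073 / (0.7·0.4073 + 0.5·0.5927) ≈ 0.4904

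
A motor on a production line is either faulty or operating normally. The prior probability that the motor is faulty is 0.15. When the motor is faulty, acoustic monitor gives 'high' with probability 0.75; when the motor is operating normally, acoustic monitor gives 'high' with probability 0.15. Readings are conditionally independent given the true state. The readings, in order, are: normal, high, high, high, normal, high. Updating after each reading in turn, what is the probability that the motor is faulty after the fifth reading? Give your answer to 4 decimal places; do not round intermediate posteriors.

0.6561

After 'normal': P(faulty) = 0.25·0.1500 / (0.25·0.1500 + 0.85·0.8500) ≈ 0.0493
After 'high': P(faulty) = 0.75·0.0493 / (0.75·0.0493 + 0.15·0.9507) ≈ 0.2060
After 'high': P(faulty) = 0.75·0.2060 / (0.75·0.2060 + 0.15·0.7940) ≈ 0.5648
After 'high': P(faulty) = 0.75·0.5648 / (0.75·0.5648 + 0.15·0.4352) ≈ 0.8665
After 'normal': P(faulty) = 0.25·0.8665 / (0.25·0.8665 + 0.85·0.1335) ≈ 0.6561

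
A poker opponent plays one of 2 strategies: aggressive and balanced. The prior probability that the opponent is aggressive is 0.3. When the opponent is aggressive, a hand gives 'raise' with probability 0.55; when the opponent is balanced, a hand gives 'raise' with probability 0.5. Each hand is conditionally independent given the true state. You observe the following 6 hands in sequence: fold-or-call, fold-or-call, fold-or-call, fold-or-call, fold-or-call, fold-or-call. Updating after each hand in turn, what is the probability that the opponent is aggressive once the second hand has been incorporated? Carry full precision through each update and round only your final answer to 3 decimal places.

After 'fold-or-call': P(aggressive) = 0.45·0.3000 / (0.45·0.3000 + 0.5·0.7000) ≈ 0.2784
After 'fold-or-call': P(aggressive) = 0.45·0.2784 / (0.45·0.2784 + 0.5·0.7216) ≈ 0.2577

0.258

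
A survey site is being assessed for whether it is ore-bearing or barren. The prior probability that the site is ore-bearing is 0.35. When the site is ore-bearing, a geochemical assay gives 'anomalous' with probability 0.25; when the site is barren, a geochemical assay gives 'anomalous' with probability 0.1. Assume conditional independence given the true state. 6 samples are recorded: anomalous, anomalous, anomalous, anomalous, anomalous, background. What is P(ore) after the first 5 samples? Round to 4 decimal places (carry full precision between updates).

0.9813

After 'anomalous': P(ore) = 0.25·0.3500 / (0.25·0.3500 + 0.1·0.6500) ≈ 0.5738
After 'anomalous': P(ore) = 0.25·0.5738 / (0.25·0.5738 + 0.1·0.4262) ≈ 0.7709
After 'anomalous': P(ore) = 0.25·0.7709 / (0.25·0.7709 + 0.1·0.2291) ≈ 0.8938
After 'anomalous': P(ore) = 0.25·0.8938 / (0.25·0.8938 + 0.1·0.1062) ≈ 0.9546
After 'anomalous': P(ore) = 0.25·0.9546 / (0.25·0.9546 + 0.1·0.0454) ≈ 0.9813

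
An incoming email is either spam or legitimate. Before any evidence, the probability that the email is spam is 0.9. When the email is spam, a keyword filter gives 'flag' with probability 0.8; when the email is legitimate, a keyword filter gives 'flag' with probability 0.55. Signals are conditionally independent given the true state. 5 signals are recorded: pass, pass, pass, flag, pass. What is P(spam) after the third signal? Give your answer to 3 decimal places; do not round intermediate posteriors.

After 'pass': P(spam) = 0.2·0.9000 / (0.2·0.9000 + 0.45·0.1000) ≈ 0.8000
After 'pass': P(spam) = 0.2·0.8000 / (0.2·0.8000 + 0.45·0.2000) ≈ 0.6400
After 'pass': P(spam) = 0.2·0.6400 / (0.2·0.6400 + 0.45·0.3600) ≈ 0.4414

0.441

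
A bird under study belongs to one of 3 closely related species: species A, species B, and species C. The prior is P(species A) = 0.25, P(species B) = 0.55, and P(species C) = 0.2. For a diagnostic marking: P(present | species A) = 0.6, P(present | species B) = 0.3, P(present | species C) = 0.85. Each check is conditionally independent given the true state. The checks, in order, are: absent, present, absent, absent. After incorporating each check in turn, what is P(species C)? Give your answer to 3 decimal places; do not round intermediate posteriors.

0.009

Apply Bayes' rule sequentially, carrying P(species C) forward.
After 'absent': normaliser = 0.4·0.2500 + 0.7·0.5500 + 0.15·0.2000; P(species A) ≈ 0.1942, P(species B) ≈ 0.7476, P(species C) ≈ 0.0583
After 'present': normaliser = 0.6·0.1942 + 0.3·0.7476 + 0.85·0.0583; P(species A) ≈ 0.2985, P(species B) ≈ 0.5746, P(species C) ≈ 0.1269
After 'absent': normaliser = 0.4·0.2985 + 0.7·0.5746 + 0.15·0.1269; P(species A) ≈ 0.2208, P(species B) ≈ 0.7440, P(species C) ≈ 0.0352
After 'absent': normaliser = 0.4·0.2208 + 0.7·0.7440 + 0.15·0.0352; P(species A) ≈ 0.1438, P(species B) ≈ 0.8476, P(species C) ≈ 0.0086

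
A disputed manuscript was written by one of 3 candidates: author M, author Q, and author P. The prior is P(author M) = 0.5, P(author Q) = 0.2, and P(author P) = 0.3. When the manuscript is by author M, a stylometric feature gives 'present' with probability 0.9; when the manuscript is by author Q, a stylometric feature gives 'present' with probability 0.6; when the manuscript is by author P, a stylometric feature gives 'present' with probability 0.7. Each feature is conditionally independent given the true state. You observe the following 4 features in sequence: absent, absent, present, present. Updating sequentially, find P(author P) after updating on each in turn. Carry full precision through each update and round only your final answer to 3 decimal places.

Apply Bayes' rule sequentially, carrying P(author P) forward.
After 'absent': normaliser = 0.1·0.5000 + 0.4·0.2000 + 0.3·0.3000; P(author M) ≈ 0.2273, P(author Q) ≈ 0.3636, P(author P) ≈ 0.4091
After 'absent': normaliser = 0.1·0.2273 + 0.4·0.3636 + 0.3·0.4091; P(author M) ≈ 0.0781, P(author Q) ≈ 0.5000, P(author P) ≈ 0.4219
After 'present': normaliser = 0.9·0.0781 + 0.6·0.5000 + 0.7·0.4219; P(author M) ≈ 0.1056, P(author Q) ≈ 0.4507, P(author P) ≈ 0.4437
After 'present': normaliser = 0.9·0.1056 + 0.6·0.4507 + 0.7·0.4437; P(author M) ≈ 0.1406, P(author Q) ≈ 0.4000, P(author P) ≈ 0.4594

0.459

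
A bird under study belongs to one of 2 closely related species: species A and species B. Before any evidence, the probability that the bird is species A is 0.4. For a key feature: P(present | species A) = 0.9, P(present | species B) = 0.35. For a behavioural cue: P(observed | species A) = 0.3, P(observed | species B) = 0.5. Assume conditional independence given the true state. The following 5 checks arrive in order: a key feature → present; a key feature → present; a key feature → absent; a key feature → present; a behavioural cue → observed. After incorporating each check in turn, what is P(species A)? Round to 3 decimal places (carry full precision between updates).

After a key feature='present': P(species A) = 0.9·0.4000 / (0.9·0.4000 + 0.35·0.6000) ≈ 0.6316
After a key feature='present': P(species A) = 0.9·0.6316 / (0.9·0.6316 + 0.35·0.3684) ≈ 0.8151
After a key feature='absent': P(species A) = 0.1·0.8151 / (0.1·0.8151 + 0.65·0.1849) ≈ 0.4041
After a key feature='present': P(species A) = 0.9·0.4041 / (0.9·0.4041 + 0.35·0.5959) ≈ 0.6356
After a behavioural cue='observed': P(species A) = 0.3·0.6356 / (0.3·0.6356 + 0.5·0.3644) ≈ 0.5113

0.511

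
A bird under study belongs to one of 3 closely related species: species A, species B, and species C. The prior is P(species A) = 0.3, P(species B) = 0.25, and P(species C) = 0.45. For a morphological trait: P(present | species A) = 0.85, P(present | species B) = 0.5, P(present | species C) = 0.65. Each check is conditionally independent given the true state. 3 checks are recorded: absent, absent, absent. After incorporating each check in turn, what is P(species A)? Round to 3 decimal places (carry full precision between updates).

0.020

After 'absent': normaliser = 0.15·0.3000 + 0.5·0.2500 + 0.35·0.4500; P(species A) ≈ 0.1374, P(species B) ≈ 0.3817, P(species C) ≈ 0.4809
After 'absent': normaliser = 0.15·0.1374 + 0.5·0.3817 + 0.35·0.4809; P(species A) ≈ 0.0543, P(species B) ≈ 0.5025, P(species C) ≈ 0.4432
After 'absent': normaliser = 0.15·0.0543 + 0.5·0.5025 + 0.35·0.4432; P(species A) ≈ 0.0196, P(species B) ≈ 0.6061, P(species C) ≈ 0.3742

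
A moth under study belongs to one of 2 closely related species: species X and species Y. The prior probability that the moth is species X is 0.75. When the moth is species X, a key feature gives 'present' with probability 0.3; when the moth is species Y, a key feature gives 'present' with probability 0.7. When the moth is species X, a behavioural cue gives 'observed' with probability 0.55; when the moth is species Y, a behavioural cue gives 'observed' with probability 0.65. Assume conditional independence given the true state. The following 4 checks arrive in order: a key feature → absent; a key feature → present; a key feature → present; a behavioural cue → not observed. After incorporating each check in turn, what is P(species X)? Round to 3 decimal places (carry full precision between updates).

After a key feature='absent': P(species X) = 0.7·0.7500 / (0.7·0.7500 + 0.3·0.2500) ≈ 0.8750
After a key feature='present': P(species X) = 0.3·0.8750 / (0.3·0.8750 + 0.7·0.1250) ≈ 0.7500
After a key feature='present': P(species X) = 0.3·0.7500 / (0.3·0.7500 + 0.7·0.2500) ≈ 0.5625
After a behavioural cue='not observed': P(species X) = 0.45·0.5625 / (0.45·0.5625 + 0.35·0.4375) ≈ 0.6231

0.623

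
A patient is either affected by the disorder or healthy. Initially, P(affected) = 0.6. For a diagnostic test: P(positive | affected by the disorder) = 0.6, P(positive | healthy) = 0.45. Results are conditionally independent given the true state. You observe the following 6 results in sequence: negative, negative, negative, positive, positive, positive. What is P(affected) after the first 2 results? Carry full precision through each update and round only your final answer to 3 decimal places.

Each posterior becomes the prior for the next update.
After 'negative': P(affected) = 0.4·0.6000 / (0.4·0.6000 + 0.55·0.4000) ≈ 0.5217
After 'negative': P(affected) = 0.4·0.5217 / (0.4·0.5217 + 0.55·0.4783) ≈ 0.4424

0.442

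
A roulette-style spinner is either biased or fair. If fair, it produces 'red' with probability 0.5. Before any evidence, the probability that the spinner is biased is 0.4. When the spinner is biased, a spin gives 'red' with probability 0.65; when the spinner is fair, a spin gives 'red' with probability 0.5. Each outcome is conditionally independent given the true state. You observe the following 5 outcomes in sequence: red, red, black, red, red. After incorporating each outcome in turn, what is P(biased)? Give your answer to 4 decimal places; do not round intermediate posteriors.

0.5713

After 'red': P(biased) = 0.65·0.4000 / (0.65·0.4000 + 0.5·0.6000) ≈ 0.4643
After 'red': P(biased) = 0.65·0.4643 / (0.65·0.4643 + 0.5·0.5357) ≈ 0.5298
After 'black': P(biased) = 0.35·0.5298 / (0.35·0.5298 + 0.5·0.4702) ≈ 0.4409
After 'red': P(biased) = 0.65·0.4409 / (0.65·0.4409 + 0.5·0.5591) ≈ 0.5062
After 'red': P(biased) = 0.65·0.5062 / (0.65·0.5062 + 0.5·0.4938) ≈ 0.5713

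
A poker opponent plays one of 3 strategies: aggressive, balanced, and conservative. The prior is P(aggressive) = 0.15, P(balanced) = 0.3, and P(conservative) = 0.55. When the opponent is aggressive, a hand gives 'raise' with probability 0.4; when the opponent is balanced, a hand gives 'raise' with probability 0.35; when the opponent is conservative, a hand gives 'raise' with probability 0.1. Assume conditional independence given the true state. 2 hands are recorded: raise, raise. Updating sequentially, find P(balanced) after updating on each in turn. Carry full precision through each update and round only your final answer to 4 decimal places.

0.5547

After 'raise': normaliser = 0.4·0.1500 + 0.35·0.3000 + 0.1·0.5500; P(aggressive) ≈ 0.2727, P(balanced) ≈ 0.4773, P(conservative) ≈ 0.2500
After 'raise': normaliser = 0.4·0.2727 + 0.35·0.4773 + 0.1·0.2500; P(aggressive) ≈ 0.3623, P(balanced) ≈ 0.5547, P(conservative) ≈ 0.0830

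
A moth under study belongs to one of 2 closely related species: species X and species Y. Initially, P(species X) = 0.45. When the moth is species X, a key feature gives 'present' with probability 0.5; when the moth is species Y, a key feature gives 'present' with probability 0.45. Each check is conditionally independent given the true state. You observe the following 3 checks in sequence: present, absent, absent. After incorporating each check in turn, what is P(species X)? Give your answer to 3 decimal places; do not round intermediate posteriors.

0.429

After 'present': P(species X) = 0.5·0.4500 / (0.5·0.4500 + 0.45·0.5500) ≈ 0.4762
After 'absent': P(species X) = 0.5·0.4762 / (0.5·0.4762 + 0.55·0.5238) ≈ 0.4525
After 'absent': P(species X) = 0.5·0.4525 / (0.5·0.4525 + 0.55·0.5475) ≈ 0.4290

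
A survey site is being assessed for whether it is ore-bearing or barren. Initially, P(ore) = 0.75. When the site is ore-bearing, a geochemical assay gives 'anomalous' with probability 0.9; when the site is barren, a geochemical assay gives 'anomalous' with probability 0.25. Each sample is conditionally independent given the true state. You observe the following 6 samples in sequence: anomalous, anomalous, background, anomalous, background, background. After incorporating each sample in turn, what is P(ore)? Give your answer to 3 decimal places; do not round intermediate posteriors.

After 'anomalous': P(ore) = 0.9·0.7500 / (0.9·0.7500 + 0.25·0.2500) ≈ 0.9153
After 'anomalous': P(ore) = 0.9·0.9153 / (0.9·0.9153 + 0.25·0.0847) ≈ 0.9749
After 'background': P(ore) = 0.1·0.9749 / (0.1·0.9749 + 0.75·0.0251) ≈ 0.8383
After 'anomalous': P(ore) = 0.9·0.8383 / (0.9·0.8383 + 0.25·0.1617) ≈ 0.9491
After 'background': P(ore) = 0.1·0.9491 / (0.1·0.9491 + 0.75·0.0509) ≈ 0.7133
After 'background': P(ore) = 0.1·0.7133 / (0.1·0.7133 + 0.75·0.2867) ≈ 0.2491

0.249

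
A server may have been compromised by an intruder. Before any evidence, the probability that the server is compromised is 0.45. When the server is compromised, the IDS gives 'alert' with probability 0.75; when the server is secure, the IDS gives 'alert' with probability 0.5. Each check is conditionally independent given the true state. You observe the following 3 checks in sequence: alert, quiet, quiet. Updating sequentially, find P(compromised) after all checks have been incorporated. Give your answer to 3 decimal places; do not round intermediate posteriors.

0.235

After 'alert': P(compromised) = 0.75·0.4500 / (0.75·0.4500 + 0.5·0.5500) ≈ 0.5510
After 'quiet': P(compromised) = 0.25·0.5510 / (0.25·0.5510 + 0.5·0.4490) ≈ 0.3803
After 'quiet': P(compromised) = 0.25·0.3803 / (0.25·0.3803 + 0.5·0.6197) ≈ 0.2348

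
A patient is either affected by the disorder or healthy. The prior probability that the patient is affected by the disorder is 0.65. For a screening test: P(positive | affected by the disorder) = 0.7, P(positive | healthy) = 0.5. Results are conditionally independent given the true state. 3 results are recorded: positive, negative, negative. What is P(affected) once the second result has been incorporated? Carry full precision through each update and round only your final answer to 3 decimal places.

Each posterior becomes the prior for the next update.
After 'positive': P(affected) = 0.7·0.6500 / (0.7·0.6500 + 0.5·0.3500) ≈ 0.7222
After 'negative': P(affected) = 0.3·0.7222 / (0.3·0.7222 + 0.5·0.2778) ≈ 0.6094

0.609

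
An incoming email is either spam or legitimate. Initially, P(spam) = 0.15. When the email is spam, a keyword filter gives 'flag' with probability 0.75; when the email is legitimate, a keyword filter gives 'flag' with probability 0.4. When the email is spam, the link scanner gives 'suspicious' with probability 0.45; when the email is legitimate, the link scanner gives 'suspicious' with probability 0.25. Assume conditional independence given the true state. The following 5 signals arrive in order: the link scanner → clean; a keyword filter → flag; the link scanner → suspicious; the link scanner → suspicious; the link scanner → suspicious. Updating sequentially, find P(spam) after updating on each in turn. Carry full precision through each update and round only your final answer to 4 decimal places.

After the link scanner='clean': P(spam) = 0.55·0.1500 / (0.55·0.1500 + 0.75·0.8500) ≈ 0.1146
After a keyword filter='flag': P(spam) = 0.75·0.1146 / (0.75·0.1146 + 0.4·0.8854) ≈ 0.1953
After the link scanner='suspicious': P(spam) = 0.45·0.1953 / (0.45·0.1953 + 0.25·0.8047) ≈ 0.3040
After the link scanner='suspicious': P(spam) = 0.45·0.3040 / (0.45·0.3040 + 0.25·0.6960) ≈ 0.4401
After the link scanner='suspicious': P(spam) = 0.45·0.4401 / (0.45·0.4401 + 0.25·0.5599) ≈ 0.5859

0.5859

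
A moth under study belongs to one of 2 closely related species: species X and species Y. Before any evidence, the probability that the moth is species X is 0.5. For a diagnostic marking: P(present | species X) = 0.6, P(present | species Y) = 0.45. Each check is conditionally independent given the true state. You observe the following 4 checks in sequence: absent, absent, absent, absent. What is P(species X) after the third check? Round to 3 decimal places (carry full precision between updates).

After 'absent': P(species X) = 0.4·0.5000 / (0.4·0.5000 + 0.55·0.5000) ≈ 0.4211
After 'absent': P(species X) = 0.4·0.4211 / (0.4·0.4211 + 0.55·0.5789) ≈ 0.3459
After 'absent': P(species X) = 0.4·0.3459 / (0.4·0.3459 + 0.55·0.6541) ≈ 0.2778

0.278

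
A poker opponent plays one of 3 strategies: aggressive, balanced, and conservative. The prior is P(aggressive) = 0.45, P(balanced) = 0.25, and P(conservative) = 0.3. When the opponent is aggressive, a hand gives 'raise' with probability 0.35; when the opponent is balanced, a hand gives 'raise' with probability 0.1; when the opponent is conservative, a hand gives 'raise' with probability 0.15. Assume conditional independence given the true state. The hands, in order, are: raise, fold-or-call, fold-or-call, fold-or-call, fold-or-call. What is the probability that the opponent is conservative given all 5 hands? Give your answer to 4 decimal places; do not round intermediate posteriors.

0.3454

After 'raise': normaliser = 0.35·0.4500 + 0.1·0.2500 + 0.15·0.3000; P(aggressive) ≈ 0.6923, P(balanced) ≈ 0.1099, P(conservative) ≈ 0.1978
After 'fold-or-call': normaliser = 0.65·0.6923 + 0.9·0.1099 + 0.85·0.1978; P(aggressive) ≈ 0.6276, P(balanced) ≈ 0.1379, P(conservative) ≈ 0.2345
After 'fold-or-call': normaliser = 0.65·0.6276 + 0.9·0.1379 + 0.85·0.2345; P(aggressive) ≈ 0.5578, P(balanced) ≈ 0.1697, P(conservative) ≈ 0.2725
After 'fold-or-call': normaliser = 0.65·0.5578 + 0.9·0.1697 + 0.85·0.2725; P(aggressive) ≈ 0.4854, P(balanced) ≈ 0.2045, P(conservative) ≈ 0.3101
After 'fold-or-call': normaliser = 0.65·0.4854 + 0.9·0.2045 + 0.85·0.3101; P(aggressive) ≈ 0.4134, P(balanced) ≈ 0.2412, P(conservative) ≈ 0.3454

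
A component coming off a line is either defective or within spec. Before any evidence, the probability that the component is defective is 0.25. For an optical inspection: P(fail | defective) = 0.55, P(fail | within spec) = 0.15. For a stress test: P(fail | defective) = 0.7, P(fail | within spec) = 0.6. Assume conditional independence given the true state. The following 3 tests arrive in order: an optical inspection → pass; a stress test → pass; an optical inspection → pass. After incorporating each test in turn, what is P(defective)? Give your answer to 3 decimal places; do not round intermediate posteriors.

0.065

Each posterior becomes the prior for the next update.
After an optical inspection='pass': P(defective) = 0.45·0.2500 / (0.45·0.2500 + 0.85·0.7500) ≈ 0.1500
After a stress test='pass': P(defective) = 0.3·0.1500 / (0.3·0.1500 + 0.4·0.8500) ≈ 0.1169
After an optical inspection='pass': P(defective) = 0.45·0.1169 / (0.45·0.1169 + 0.85·0.8831) ≈ 0.0655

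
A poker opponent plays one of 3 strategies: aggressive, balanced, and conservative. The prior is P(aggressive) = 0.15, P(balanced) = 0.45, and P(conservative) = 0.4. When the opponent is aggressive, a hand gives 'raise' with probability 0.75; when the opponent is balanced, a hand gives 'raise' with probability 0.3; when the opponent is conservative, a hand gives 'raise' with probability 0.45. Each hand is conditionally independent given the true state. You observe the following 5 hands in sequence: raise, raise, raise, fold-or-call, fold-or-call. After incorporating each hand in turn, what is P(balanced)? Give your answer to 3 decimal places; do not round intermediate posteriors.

After 'raise': normaliser = 0.75·0.1500 + 0.3·0.4500 + 0.45·0.4000; P(aggressive) ≈ 0.2632, P(balanced) ≈ 0.3158, P(conservative) ≈ 0.4211
After 'raise': normaliser = 0.75·0.2632 + 0.3·0.3158 + 0.45·0.4211; P(aggressive) ≈ 0.4098, P(balanced) ≈ 0.1967, P(conservative) ≈ 0.3934
After 'raise': normaliser = 0.75·0.4098 + 0.3·0.1967 + 0.45·0.3934; P(aggressive) ≈ 0.5656, P(balanced) ≈ 0.1086, P(conservative) ≈ 0.3258
After 'fold-or-call': normaliser = 0.25·0.5656 + 0.7·0.1086 + 0.55·0.3258; P(aggressive) ≈ 0.3565, P(balanced) ≈ 0.1917, P(conservative) ≈ 0.4518
After 'fold-or-call': normaliser = 0.25·0.3565 + 0.7·0.1917 + 0.55·0.4518; P(aggressive) ≈ 0.1889, P(balanced) ≈ 0.2844, P(conservative) ≈ 0.5267

0.284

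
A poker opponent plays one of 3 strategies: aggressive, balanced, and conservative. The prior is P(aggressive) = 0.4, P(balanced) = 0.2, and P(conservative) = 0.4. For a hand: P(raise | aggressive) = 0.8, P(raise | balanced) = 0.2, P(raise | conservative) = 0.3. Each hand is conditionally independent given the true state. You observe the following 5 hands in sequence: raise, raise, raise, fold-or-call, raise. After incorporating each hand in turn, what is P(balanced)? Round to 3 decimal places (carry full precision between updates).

0.007

Each posterior becomes the prior for the next update.
After 'raise': normaliser = 0.8·0.4000 + 0.2·0.2000 + 0.3·0.4000; P(aggressive) ≈ 0.6667, P(balanced) ≈ 0.0833, P(conservative) ≈ 0.2500
After 'raise': normaliser = 0.8·0.6667 + 0.2·0.0833 + 0.3·0.2500; P(aggressive) ≈ 0.8533, P(balanced) ≈ 0.0267, P(conservative) ≈ 0.1200
After 'raise': normaliser = 0.8·0.8533 + 0.2·0.0267 + 0.3·0.1200; P(aggressive) ≈ 0.9429, P(balanced) ≈ 0.0074, P(conservative) ≈ 0.0497
After 'fold-or-call': normaliser = 0.2·0.9429 + 0.8·0.0074 + 0.7·0.0497; P(aggressive) ≈ 0.8225, P(balanced) ≈ 0.0257, P(conservative) ≈ 0.1518
After 'raise': normaliser = 0.8·0.8225 + 0.2·0.0257 + 0.3·0.1518; P(aggressive) ≈ 0.9285, P(balanced) ≈ 0.0073, P(conservative) ≈ 0.0643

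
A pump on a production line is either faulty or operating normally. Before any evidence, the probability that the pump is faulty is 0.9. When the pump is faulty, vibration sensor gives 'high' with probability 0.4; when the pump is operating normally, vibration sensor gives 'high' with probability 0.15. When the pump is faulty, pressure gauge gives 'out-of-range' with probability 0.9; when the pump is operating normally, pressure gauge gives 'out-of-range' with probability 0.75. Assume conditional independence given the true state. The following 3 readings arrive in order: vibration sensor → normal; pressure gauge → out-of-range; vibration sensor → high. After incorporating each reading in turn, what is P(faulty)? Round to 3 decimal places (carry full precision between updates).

After vibration sensor='normal': P(faulty) = 0.6·0.9000 / (0.6·0.9000 + 0.85·0.1000) ≈ 0.8640
After pressure gauge='out-of-range': P(faulty) = 0.9·0.8640 / (0.9·0.8640 + 0.75·0.1360) ≈ 0.8840
After vibration sensor='high': P(faulty) = 0.4·0.8840 / (0.4·0.8840 + 0.15·0.1160) ≈ 0.9531

0.953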